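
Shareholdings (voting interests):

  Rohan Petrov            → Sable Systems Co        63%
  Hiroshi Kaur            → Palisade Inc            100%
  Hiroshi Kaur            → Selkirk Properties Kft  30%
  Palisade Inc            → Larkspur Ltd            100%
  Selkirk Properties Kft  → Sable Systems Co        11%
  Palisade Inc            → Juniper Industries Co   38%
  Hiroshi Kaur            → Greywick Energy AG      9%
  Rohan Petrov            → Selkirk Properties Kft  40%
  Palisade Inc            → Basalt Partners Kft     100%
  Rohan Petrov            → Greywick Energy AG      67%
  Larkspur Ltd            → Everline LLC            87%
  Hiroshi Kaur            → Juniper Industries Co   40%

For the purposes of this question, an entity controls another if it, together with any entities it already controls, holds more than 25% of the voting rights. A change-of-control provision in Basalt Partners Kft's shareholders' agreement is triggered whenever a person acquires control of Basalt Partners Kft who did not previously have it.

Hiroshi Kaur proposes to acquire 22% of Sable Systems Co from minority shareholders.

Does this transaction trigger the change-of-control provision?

No

The purchase changes only Hiroshi's holdings, so Hiroshi is the only person who could newly come to control Basalt.
Hiroshi holds 100% of Palisade, so Hiroshi controls Palisade.
Palisade holds 100% of Basalt, so Hiroshi controls Basalt.
So Hiroshi already controls Basalt before the transaction.
After the purchase, Hiroshi holds 22% of Sable directly.
Hiroshi controlled Basalt already, so this is not a new person acquiring control; every other person's position is unchanged or reduced.
No new person acquires control, so the clause is not triggered.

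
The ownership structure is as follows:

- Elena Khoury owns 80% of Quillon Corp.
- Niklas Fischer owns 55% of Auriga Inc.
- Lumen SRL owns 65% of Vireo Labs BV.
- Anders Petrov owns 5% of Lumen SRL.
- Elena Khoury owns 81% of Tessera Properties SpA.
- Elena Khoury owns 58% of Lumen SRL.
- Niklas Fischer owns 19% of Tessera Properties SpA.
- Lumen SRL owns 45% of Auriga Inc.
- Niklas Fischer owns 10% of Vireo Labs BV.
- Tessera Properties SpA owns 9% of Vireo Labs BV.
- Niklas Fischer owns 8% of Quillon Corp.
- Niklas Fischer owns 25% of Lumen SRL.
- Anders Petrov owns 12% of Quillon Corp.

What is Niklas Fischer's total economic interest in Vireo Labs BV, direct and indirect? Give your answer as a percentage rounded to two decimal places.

Niklas reaches Vireo along 3 paths.
Via Tessera: 19% × 9% = 1.71%.
Direct stake: 10% = 10%.
Via Lumen: 25% × 65% = 16.25%.
Total: 1.71% + 10% + 16.25% = 27.96%.

27.96%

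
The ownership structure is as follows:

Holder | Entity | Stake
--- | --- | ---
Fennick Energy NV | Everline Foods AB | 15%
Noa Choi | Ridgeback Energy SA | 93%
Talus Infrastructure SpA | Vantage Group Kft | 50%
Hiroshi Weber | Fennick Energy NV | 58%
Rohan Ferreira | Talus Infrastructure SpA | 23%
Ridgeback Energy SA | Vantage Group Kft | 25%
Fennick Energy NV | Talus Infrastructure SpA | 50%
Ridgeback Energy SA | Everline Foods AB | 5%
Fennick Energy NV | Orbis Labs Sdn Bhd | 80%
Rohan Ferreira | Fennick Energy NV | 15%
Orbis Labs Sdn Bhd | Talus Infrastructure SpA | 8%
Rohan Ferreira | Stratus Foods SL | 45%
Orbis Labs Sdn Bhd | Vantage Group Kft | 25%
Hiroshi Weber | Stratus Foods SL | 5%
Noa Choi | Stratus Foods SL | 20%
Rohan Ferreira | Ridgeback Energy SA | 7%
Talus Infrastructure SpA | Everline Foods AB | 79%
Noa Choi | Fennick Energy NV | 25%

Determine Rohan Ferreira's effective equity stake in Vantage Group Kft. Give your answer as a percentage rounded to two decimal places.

Rohan reaches Vantage along 5 paths.
Via Fennick → Orbis: 15% × 80% × 25% = 3%.
Via Fennick → Talus: 15% × 50% × 50% = 3.75%.
Via Fennick → Orbis → Talus: 15% × 80% × 8% × 50% = 0.48%.
Via Talus: 23% × 50% = 11.5%.
Via Ridgeback: 7% × 25% = 1.75%.
Total: 3% + 3.75% + 0.48% + 11.5% + 1.75% = 20.48%.

20.48%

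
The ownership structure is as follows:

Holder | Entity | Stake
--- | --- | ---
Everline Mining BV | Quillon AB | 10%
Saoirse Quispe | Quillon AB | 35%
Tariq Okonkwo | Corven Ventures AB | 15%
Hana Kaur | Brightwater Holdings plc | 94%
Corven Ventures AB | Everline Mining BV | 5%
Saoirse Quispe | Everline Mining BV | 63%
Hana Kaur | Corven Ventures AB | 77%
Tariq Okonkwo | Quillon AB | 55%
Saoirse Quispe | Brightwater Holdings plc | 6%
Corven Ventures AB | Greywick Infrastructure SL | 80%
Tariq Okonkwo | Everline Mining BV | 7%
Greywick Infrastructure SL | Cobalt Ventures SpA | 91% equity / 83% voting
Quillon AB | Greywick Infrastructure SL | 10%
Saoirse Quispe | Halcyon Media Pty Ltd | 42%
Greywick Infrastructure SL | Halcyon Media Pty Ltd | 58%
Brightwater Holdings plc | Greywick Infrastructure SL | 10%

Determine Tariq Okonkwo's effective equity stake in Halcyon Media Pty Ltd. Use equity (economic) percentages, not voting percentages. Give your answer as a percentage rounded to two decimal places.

10.19%

Tariq reaches Halcyon along 4 paths.
Via Corven → Everline → Quillon → Greywick: 15% × 5% × 10% × 10% × 58% = 0.00435%.
Via Everline → Quillon → Greywick: 7% × 10% × 10% × 58% = 0.0406%.
Via Quillon → Greywick: 55% × 10% × 58% = 3.19%.
Via Corven → Greywick: 15% × 80% × 58% = 6.96%.
Total: 0.00435% + 0.0406% + 3.19% + 6.96% = 10.19495%.
Rounded: 10.19%.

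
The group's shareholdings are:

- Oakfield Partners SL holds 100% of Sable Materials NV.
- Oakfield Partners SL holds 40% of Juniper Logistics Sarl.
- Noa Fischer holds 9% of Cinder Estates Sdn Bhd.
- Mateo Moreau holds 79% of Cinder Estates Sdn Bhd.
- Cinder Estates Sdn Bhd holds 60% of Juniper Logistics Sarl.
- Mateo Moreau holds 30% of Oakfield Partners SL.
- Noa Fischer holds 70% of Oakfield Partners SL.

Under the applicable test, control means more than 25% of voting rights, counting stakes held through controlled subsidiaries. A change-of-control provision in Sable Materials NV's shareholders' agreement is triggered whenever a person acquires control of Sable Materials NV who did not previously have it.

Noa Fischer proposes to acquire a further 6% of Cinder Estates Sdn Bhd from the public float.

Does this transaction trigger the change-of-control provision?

The purchase changes only Noa's holdings, so Noa is the only person who could newly come to control Sable.
Noa holds 70% of Oakfield, so Noa controls Oakfield.
Oakfield holds 100% of Sable, so Noa controls Sable.
So Noa already controls Sable before the transaction.
After the purchase, Noa's direct stake in Cinder rises to 9% + 6% = 15%.
Noa controlled Sable already, so this is not a new person acquiring control; every other person's position is unchanged or reduced.
No new person acquires control, so the clause is not triggered.

No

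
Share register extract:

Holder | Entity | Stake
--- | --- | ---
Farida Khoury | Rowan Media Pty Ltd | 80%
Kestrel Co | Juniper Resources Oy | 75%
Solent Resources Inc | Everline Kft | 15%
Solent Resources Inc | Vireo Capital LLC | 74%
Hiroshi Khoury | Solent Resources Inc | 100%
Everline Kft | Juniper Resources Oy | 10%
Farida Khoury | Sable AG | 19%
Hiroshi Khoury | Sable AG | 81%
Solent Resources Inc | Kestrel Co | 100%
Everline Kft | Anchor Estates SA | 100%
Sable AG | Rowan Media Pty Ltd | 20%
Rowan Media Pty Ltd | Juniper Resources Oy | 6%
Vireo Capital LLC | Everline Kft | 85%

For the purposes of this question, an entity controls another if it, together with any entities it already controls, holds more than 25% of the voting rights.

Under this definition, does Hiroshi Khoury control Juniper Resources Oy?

Yes

Hiroshi holds 100% of Solent, so Hiroshi controls Solent.
Solent holds 100% of Kestrel, so Hiroshi controls Kestrel.
Solent holds 74% of Vireo, so Hiroshi controls Vireo.
Vireo and Solent together hold 85% + 15% = 100% of Everline, so Hiroshi controls Everline.
Kestrel and Everline together hold 75% + 10% = 85% of Juniper, so Hiroshi controls Juniper.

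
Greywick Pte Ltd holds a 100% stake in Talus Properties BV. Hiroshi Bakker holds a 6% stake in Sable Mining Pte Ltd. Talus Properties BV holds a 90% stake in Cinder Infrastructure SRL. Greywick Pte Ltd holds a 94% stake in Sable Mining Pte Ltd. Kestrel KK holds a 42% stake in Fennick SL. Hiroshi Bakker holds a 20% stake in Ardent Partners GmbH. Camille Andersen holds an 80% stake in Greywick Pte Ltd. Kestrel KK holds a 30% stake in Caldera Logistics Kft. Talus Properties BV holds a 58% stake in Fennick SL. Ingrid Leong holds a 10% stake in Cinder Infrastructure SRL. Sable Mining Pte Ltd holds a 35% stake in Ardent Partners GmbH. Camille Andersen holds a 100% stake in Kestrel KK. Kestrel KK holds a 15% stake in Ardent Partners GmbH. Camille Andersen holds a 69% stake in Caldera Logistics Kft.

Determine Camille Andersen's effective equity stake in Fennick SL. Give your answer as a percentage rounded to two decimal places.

Camille reaches Fennick along 2 paths.
Via Greywick → Talus: 80% × 100% × 58% = 46.4%.
Via Kestrel: 100% × 42% = 42%.
Total: 46.4% + 42% = 88.4%.
Rounded: 88.40%.

88.40%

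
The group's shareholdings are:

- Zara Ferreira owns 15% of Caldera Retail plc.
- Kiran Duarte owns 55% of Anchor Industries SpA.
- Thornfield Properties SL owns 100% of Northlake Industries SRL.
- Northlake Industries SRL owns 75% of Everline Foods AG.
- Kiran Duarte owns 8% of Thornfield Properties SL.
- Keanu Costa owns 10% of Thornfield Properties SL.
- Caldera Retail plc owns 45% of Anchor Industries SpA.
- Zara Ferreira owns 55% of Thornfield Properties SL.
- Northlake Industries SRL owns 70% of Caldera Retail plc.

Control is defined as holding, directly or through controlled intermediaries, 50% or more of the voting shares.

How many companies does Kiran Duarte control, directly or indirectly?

Kiran holds 55% of Anchor, so Kiran controls Anchor.
No other company's threshold is met.
Kiran controls 1 company.

1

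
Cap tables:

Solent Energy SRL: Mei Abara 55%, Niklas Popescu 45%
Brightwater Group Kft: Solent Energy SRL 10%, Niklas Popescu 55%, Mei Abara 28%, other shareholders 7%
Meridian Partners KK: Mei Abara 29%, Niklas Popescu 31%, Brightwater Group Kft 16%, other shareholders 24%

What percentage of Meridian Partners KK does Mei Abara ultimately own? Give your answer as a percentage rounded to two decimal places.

34.36%

Mei reaches Meridian along 3 paths.
Direct stake: 29% = 29%.
Via Solent → Brightwater: 55% × 10% × 16% = 0.88%.
Via Brightwater: 28% × 16% = 4.48%.
Total: 29% + 0.88% + 4.48% = 34.36%.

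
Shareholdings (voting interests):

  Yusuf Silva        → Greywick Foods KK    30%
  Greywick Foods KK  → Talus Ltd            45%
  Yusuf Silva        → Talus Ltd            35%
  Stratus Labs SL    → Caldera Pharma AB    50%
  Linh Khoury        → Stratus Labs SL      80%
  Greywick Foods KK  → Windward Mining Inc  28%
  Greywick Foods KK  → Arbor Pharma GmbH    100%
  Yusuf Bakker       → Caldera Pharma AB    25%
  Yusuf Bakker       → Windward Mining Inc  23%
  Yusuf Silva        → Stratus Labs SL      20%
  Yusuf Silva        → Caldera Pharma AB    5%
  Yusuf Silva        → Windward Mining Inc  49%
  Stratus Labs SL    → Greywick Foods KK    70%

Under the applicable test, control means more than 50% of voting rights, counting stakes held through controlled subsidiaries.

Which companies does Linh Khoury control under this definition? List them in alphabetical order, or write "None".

Linh holds 80% of Stratus, so Linh controls Stratus.
Stratus holds 70% of Greywick, so Linh controls Greywick.
Greywick holds 100% of Arbor, so Linh controls Arbor.
No other company's threshold is met.

Arbor Pharma GmbH, Greywick Foods KK, Stratus Labs SL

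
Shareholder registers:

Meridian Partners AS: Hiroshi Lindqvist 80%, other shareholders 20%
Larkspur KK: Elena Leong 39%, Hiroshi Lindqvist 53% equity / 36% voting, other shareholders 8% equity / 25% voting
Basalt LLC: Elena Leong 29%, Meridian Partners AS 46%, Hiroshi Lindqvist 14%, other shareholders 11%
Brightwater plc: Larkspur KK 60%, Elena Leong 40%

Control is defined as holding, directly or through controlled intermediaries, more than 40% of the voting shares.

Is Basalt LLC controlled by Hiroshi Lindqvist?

Hiroshi holds 80% of Meridian, so Hiroshi controls Meridian.
Meridian and Hiroshi together hold 46% + 14% = 60% of Basalt, so Hiroshi controls Basalt.

Yes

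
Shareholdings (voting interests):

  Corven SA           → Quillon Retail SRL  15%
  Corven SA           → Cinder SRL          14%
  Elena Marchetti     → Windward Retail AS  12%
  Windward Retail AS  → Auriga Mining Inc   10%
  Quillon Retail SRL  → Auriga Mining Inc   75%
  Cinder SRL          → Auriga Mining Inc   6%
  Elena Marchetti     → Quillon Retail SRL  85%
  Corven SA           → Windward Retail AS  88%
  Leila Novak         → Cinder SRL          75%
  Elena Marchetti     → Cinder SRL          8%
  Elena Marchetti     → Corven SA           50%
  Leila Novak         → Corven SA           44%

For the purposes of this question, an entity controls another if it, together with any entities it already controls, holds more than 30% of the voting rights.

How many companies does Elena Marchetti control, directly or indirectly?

4

Elena holds 50% of Corven, so Elena controls Corven.
Corven and Elena together hold 88% + 12% = 100% of Windward, so Elena controls Windward.
Corven and Elena together hold 15% + 85% = 100% of Quillon, so Elena controls Quillon.
Quillon and Windward together hold 75% + 10% = 85% of Auriga, so Elena controls Auriga.
No other company's threshold is met.
Elena controls 4 companies.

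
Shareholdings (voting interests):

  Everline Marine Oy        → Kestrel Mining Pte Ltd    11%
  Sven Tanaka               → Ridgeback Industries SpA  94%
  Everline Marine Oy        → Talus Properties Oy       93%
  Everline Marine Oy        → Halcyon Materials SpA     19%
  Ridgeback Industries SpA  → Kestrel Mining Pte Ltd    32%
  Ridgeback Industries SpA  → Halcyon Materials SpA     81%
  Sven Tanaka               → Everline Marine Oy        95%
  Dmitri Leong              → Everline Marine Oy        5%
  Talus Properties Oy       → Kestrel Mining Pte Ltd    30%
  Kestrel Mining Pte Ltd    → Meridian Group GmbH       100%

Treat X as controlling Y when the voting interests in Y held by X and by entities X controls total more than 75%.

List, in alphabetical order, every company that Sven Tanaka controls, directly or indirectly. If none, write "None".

Everline Marine Oy, Halcyon Materials SpA, Ridgeback Industries SpA, Talus Properties Oy

Sven holds 95% of Everline, so Sven controls Everline.
Sven holds 94% of Ridgeback, so Sven controls Ridgeback.
Everline and Ridgeback together hold 19% + 81% = 100% of Halcyon, so Sven controls Halcyon.
Everline holds 93% of Talus, so Sven controls Talus.
No other company's threshold is met.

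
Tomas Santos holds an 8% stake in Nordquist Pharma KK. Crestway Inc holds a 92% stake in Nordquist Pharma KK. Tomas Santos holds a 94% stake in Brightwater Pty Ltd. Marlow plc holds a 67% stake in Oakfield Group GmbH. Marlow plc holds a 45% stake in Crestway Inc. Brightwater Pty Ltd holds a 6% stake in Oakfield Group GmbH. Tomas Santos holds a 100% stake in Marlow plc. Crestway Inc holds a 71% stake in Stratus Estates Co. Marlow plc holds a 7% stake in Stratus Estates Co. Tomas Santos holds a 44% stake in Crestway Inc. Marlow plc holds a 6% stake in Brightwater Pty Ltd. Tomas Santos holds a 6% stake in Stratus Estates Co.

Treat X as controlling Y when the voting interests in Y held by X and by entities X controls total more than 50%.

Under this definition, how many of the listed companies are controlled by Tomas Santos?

6

Tomas holds 100% of Marlow, so Tomas controls Marlow.
Marlow and Tomas together hold 45% + 44% = 89% of Crestway, so Tomas controls Crestway.
Tomas and Marlow together hold 94% + 6% = 100% of Brightwater, so Tomas controls Brightwater.
Crestway and Tomas together hold 92% + 8% = 100% of Nordquist, so Tomas controls Nordquist.
Marlow and Brightwater together hold 67% + 6% = 73% of Oakfield, so Tomas controls Oakfield.
Tomas and Marlow and Crestway together hold 6% + 7% + 71% = 84% of Stratus, so Tomas controls Stratus.
Tomas controls 6 companies.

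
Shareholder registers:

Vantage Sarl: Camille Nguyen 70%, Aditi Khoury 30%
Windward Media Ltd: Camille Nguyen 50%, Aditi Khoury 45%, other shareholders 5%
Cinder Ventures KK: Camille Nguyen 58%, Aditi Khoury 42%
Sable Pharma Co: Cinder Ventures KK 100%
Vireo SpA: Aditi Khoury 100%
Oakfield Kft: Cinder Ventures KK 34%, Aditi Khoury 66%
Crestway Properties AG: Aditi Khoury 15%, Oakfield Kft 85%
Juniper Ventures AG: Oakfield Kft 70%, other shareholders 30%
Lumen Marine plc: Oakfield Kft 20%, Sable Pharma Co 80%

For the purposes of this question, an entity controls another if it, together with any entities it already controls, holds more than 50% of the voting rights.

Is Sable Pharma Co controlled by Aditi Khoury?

Aditi holds 100% of Vireo, so Aditi controls Vireo.
Aditi holds 66% of Oakfield, so Aditi controls Oakfield.
Aditi and Oakfield together hold 15% + 85% = 100% of Crestway, so Aditi controls Crestway.
Oakfield holds 70% of Juniper, so Aditi controls Juniper.
Neither Aditi nor any entity Aditi controls holds any voting interest in Sable.
So Aditi does not control Sable.

No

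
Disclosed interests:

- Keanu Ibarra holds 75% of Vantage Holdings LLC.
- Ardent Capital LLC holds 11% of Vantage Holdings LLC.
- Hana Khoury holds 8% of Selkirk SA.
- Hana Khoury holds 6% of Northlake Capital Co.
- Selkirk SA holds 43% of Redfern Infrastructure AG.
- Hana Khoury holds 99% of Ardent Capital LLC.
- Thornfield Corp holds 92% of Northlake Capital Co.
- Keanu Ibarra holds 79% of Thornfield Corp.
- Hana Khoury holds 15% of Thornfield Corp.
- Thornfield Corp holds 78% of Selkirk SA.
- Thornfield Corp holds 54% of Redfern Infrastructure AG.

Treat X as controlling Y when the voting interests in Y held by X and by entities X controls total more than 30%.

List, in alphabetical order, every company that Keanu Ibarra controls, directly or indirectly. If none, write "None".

Keanu holds 79% of Thornfield, so Keanu controls Thornfield.
Thornfield holds 78% of Selkirk, so Keanu controls Selkirk.
Thornfield holds 92% of Northlake, so Keanu controls Northlake.
Keanu holds 75% of Vantage, so Keanu controls Vantage.
Selkirk and Thornfield together hold 43% + 54% = 97% of Redfern, so Keanu controls Redfern.
No other company's threshold is met.

Northlake Capital Co, Redfern Infrastructure AG, Selkirk SA, Thornfield Corp, Vantage Holdings LLC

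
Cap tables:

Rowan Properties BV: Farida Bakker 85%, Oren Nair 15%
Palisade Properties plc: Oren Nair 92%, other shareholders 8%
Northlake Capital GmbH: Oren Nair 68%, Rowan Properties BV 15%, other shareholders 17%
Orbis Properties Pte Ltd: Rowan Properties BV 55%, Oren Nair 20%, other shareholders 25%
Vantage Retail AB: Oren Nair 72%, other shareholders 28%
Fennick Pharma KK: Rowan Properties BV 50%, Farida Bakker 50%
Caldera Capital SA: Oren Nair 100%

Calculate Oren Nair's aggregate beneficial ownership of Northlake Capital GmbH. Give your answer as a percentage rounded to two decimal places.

Oren reaches Northlake along 2 paths.
Direct stake: 68% = 68%.
Via Rowan: 15% × 15% = 2.25%.
Total: 68% + 2.25% = 70.25%.

70.25%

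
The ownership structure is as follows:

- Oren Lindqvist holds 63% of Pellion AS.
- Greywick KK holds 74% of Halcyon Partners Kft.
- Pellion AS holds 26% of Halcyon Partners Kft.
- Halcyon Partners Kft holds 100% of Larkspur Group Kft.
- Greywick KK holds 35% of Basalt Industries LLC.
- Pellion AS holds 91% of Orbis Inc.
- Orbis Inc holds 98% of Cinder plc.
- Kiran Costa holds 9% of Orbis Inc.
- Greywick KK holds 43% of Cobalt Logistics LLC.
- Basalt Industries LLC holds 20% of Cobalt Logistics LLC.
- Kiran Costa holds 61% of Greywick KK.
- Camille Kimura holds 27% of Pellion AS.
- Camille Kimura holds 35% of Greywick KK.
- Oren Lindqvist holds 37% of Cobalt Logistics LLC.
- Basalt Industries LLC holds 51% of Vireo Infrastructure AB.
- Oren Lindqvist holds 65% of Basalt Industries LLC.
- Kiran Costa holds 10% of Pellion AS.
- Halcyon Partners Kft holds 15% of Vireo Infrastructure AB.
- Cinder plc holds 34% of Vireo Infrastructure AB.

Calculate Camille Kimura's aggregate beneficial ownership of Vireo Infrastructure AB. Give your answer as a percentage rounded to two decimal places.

Camille reaches Vireo along 4 paths.
Via Greywick → Halcyon: 35% × 74% × 15% = 3.885%.
Via Pellion → Halcyon: 27% × 26% × 15% = 1.053%.
Via Pellion → Orbis → Cinder: 27% × 91% × 98% × 34% = 8.186724%.
Via Greywick → Basalt: 35% × 35% × 51% = 6.2475%.
Total: 3.885% + 1.053% + 8.186724% + 6.2475% = 19.372224%.
Rounded: 19.37%.

19.37%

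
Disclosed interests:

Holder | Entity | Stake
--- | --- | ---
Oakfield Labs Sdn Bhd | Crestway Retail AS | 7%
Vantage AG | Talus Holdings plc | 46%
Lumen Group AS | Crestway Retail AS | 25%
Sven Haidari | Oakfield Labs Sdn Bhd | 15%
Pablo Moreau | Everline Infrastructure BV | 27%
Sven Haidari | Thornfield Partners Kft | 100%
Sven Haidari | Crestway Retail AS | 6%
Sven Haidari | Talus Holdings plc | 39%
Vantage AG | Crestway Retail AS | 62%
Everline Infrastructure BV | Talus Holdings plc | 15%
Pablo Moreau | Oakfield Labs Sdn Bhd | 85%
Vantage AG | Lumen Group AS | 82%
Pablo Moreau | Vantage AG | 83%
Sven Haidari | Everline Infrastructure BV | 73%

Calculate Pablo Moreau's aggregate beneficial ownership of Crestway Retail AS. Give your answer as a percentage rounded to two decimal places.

74.43%

Pablo reaches Crestway along 3 paths.
Via Oakfield: 85% × 7% = 5.95%.
Via Vantage: 83% × 62% = 51.46%.
Via Vantage → Lumen: 83% × 82% × 25% = 17.015%.
Total: 5.95% + 51.46% + 17.015% = 74.425%.
Rounded: 74.43%.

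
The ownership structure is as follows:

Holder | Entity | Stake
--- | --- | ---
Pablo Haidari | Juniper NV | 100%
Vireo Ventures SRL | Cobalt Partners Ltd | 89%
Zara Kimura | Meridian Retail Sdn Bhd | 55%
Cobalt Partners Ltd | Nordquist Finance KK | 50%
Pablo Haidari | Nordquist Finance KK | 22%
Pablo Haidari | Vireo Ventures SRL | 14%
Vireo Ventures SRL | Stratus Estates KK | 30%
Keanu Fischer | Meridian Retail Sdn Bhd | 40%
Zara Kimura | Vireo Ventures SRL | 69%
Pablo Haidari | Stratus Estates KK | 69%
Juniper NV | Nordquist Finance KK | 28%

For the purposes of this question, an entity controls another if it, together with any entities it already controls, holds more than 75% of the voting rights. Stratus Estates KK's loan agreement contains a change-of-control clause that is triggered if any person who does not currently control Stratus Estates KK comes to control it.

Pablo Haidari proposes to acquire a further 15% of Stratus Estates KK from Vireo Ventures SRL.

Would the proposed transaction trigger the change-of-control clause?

Yes

The purchase adds only to Pablo's holdings (Vireo's stake shrinks), so Pablo is the only person who could newly come to control Stratus.
Pablo holds 100% of Juniper, so Pablo controls Juniper.
In Stratus, Pablo's side holds only 69%, not > 75%.
So before the transaction, Pablo does not control Stratus.
After the purchase, Pablo's direct stake in Stratus rises to 69% + 15% = 84%, and Vireo's stake falls to 15%.
Pablo holds 84% of Stratus, so Pablo controls Stratus.
Pablo did not control Stratus before and does after, so the clause is triggered.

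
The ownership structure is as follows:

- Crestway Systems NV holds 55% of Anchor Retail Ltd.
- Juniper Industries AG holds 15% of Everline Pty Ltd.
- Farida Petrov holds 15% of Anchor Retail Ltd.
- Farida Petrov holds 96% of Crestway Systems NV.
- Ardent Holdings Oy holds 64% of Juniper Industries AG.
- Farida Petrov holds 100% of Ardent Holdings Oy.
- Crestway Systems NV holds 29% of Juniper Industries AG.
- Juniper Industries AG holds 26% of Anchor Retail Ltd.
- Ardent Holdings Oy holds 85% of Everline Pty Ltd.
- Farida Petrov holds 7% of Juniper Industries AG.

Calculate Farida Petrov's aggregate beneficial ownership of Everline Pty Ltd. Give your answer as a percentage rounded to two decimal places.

99.83%

Farida reaches Everline along 4 paths.
Via Ardent → Juniper: 100% × 64% × 15% = 9.6%.
Via Crestway → Juniper: 96% × 29% × 15% = 4.176%.
Via Juniper: 7% × 15% = 1.05%.
Via Ardent: 100% × 85% = 85%.
Total: 9.6% + 4.176% + 1.05% + 85% = 99.826%.
Rounded: 99.83%.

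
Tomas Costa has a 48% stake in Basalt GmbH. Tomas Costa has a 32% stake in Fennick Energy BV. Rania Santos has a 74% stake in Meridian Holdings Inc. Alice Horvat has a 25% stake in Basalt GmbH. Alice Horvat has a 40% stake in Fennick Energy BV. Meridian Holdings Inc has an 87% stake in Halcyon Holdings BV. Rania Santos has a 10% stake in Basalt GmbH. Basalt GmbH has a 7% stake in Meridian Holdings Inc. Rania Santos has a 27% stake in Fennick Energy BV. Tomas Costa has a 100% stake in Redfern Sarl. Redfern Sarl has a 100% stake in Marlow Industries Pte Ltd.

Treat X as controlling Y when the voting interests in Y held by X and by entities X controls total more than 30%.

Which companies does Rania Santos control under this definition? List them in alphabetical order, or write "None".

Halcyon Holdings BV, Meridian Holdings Inc

Rania holds 74% of Meridian, so Rania controls Meridian.
Meridian holds 87% of Halcyon, so Rania controls Halcyon.
No other company's threshold is met.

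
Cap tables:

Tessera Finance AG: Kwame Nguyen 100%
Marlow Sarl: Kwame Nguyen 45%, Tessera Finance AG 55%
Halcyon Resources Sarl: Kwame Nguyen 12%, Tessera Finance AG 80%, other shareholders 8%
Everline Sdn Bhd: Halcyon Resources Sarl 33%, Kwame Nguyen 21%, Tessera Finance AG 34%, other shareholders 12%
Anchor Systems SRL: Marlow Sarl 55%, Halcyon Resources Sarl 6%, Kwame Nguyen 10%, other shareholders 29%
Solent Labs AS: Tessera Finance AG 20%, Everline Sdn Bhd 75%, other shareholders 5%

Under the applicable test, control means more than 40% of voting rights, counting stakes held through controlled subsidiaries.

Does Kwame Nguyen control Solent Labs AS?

Yes

Kwame holds 100% of Tessera, so Kwame controls Tessera.
Kwame and Tessera together hold 12% + 80% = 92% of Halcyon, so Kwame controls Halcyon.
Halcyon and Kwame and Tessera together hold 33% + 21% + 34% = 88% of Everline, so Kwame controls Everline.
Tessera and Everline together hold 20% + 75% = 95% of Solent, so Kwame controls Solent.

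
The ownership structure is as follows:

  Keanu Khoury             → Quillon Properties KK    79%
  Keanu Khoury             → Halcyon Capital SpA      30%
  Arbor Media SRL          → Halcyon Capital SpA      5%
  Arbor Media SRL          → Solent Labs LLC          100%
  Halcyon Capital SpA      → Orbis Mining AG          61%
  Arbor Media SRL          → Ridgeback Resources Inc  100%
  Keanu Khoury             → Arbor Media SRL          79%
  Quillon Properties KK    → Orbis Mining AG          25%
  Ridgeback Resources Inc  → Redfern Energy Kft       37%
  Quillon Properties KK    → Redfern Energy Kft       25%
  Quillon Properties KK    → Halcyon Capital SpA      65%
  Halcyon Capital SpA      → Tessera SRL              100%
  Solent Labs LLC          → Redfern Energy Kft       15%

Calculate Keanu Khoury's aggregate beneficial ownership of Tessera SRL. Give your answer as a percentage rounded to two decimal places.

85.30%

Keanu reaches Tessera along 3 paths.
Via Quillon → Halcyon: 79% × 65% × 100% = 51.35%.
Via Halcyon: 30% × 100% = 30%.
Via Arbor → Halcyon: 79% × 5% × 100% = 3.95%.
Total: 51.35% + 30% + 3.95% = 85.3%.
Rounded: 85.30%.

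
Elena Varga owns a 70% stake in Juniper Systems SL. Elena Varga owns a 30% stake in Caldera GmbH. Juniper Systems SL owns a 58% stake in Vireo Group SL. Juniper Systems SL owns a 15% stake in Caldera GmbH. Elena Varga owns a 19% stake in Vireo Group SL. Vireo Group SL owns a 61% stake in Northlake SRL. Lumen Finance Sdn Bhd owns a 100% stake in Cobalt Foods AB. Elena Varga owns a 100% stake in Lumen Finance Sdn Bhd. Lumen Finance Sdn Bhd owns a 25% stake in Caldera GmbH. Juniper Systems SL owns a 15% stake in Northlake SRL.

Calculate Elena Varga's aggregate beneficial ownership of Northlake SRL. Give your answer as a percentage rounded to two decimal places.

Elena reaches Northlake along 3 paths.
Via Juniper → Vireo: 70% × 58% × 61% = 24.766%.
Via Vireo: 19% × 61% = 11.59%.
Via Juniper: 70% × 15% = 10.5%.
Total: 24.766% + 11.59% + 10.5% = 46.856%.
Rounded: 46.86%.

46.86%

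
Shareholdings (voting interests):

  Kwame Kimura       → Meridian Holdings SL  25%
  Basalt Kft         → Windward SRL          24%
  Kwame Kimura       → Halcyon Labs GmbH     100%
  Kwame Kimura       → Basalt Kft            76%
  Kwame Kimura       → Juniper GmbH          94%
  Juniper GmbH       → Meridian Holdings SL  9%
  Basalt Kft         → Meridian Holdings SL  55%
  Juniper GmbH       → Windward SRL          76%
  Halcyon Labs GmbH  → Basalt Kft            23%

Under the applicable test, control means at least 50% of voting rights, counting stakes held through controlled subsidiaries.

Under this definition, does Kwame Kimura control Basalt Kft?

Kwame holds 100% of Halcyon, so Kwame controls Halcyon.
Halcyon and Kwame together hold 23% + 76% = 99% of Basalt, so Kwame controls Basalt.

Yes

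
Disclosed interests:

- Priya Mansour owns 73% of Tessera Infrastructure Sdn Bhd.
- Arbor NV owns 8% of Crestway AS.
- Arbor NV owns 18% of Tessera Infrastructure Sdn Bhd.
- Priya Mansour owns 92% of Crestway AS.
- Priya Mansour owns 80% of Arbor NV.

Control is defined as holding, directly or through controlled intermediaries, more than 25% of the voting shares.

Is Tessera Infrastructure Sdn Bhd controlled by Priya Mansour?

Yes

Priya holds 80% of Arbor, so Priya controls Arbor.
Priya and Arbor together hold 73% + 18% = 91% of Tessera, so Priya controls Tessera.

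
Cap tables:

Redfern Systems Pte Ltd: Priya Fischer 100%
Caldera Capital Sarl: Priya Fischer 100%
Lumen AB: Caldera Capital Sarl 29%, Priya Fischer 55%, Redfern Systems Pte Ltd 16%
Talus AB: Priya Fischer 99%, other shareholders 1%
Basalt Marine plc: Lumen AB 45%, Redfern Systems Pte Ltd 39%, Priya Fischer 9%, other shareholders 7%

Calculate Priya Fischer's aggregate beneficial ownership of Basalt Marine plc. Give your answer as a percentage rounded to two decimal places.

Priya reaches Basalt along 5 paths.
Via Caldera → Lumen: 100% × 29% × 45% = 13.05%.
Via Lumen: 55% × 45% = 24.75%.
Via Redfern → Lumen: 100% × 16% × 45% = 7.2%.
Via Redfern: 100% × 39% = 39%.
Direct stake: 9% = 9%.
Total: 13.05% + 24.75% + 7.2% + 39% + 9% = 93%.
Rounded: 93.00%.

93.00%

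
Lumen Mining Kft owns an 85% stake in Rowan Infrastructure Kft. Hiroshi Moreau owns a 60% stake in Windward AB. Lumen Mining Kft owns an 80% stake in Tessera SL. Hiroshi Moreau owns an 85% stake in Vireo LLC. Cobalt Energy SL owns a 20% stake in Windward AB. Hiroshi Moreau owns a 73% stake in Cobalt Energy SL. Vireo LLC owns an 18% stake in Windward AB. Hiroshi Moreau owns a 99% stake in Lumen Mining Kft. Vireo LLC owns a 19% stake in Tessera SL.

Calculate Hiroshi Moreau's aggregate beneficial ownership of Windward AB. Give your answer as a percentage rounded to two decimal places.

Hiroshi reaches Windward along 3 paths.
Via Cobalt: 73% × 20% = 14.6%.
Direct stake: 60% = 60%.
Via Vireo: 85% × 18% = 15.3%.
Total: 14.6% + 60% + 15.3% = 89.9%.
Rounded: 89.90%.

89.90%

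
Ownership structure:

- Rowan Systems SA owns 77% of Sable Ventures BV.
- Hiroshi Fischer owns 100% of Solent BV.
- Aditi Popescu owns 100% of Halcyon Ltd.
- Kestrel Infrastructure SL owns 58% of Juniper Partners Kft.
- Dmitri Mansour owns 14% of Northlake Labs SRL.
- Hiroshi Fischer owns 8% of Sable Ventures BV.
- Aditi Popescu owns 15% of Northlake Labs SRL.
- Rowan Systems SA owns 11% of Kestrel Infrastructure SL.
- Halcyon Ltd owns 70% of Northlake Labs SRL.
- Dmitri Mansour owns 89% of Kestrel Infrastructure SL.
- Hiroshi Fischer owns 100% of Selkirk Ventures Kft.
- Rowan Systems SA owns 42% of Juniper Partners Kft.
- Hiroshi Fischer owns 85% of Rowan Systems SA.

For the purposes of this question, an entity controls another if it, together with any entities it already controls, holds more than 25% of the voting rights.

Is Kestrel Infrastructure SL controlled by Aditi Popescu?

No

Aditi holds 100% of Halcyon, so Aditi controls Halcyon.
Halcyon and Aditi together hold 70% + 15% = 85% of Northlake, so Aditi controls Northlake.
Neither Aditi nor any entity Aditi controls holds any voting interest in Kestrel.
So Aditi does not control Kestrel.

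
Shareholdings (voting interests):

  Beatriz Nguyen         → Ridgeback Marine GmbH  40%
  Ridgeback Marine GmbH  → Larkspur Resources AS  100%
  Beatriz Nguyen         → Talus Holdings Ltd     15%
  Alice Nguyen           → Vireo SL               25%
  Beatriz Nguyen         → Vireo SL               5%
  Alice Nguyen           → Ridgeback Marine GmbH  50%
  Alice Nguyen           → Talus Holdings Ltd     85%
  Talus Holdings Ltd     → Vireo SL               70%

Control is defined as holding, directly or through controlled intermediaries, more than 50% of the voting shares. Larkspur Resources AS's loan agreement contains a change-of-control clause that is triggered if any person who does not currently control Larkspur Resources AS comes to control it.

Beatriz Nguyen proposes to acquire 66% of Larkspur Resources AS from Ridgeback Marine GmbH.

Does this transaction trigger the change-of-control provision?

Yes

The purchase adds only to Beatriz's holdings (Ridgeback's stake shrinks), so Beatriz is the only person who could newly come to control Larkspur.
Beatriz's largest direct stake is 40% in Ridgeback, which does not meet the threshold, so Beatriz controls no company.
Neither Beatriz nor any entity Beatriz controls holds any voting interest in Larkspur.
So before the transaction, Beatriz does not control Larkspur.
After the purchase, Beatriz holds 66% of Larkspur directly, and Ridgeback's stake falls to 34%.
Beatriz holds 66% of Larkspur, so Beatriz controls Larkspur.
Beatriz did not control Larkspur before and does after, so the clause is triggered.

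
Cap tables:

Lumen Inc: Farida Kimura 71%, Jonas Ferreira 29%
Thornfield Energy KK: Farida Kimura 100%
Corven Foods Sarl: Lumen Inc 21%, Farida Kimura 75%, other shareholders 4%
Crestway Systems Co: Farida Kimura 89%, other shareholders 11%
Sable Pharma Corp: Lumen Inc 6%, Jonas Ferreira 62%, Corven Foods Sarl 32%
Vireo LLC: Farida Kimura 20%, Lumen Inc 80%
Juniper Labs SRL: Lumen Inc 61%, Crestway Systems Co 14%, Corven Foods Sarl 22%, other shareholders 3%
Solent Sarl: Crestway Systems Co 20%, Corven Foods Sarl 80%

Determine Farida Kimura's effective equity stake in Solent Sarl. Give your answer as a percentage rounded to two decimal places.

89.73%

Farida reaches Solent along 3 paths.
Via Crestway: 89% × 20% = 17.8%.
Via Lumen → Corven: 71% × 21% × 80% = 11.928%.
Via Corven: 75% × 80% = 60%.
Total: 17.8% + 11.928% + 60% = 89.728%.
Rounded: 89.73%.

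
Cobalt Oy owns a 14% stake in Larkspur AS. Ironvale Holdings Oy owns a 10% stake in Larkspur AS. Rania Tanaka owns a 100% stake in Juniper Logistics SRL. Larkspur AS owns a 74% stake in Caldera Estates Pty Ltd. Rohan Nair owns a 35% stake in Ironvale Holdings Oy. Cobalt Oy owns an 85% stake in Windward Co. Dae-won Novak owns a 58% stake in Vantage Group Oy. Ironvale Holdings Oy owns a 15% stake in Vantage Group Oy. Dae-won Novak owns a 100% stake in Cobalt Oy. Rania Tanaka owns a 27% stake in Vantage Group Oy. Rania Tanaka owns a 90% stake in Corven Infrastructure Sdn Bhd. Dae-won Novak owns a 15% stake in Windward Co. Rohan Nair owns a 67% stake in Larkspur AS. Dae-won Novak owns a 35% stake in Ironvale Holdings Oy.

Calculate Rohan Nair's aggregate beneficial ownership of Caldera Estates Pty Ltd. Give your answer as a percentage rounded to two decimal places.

Rohan reaches Caldera along 2 paths.
Via Ironvale → Larkspur: 35% × 10% × 74% = 2.59%.
Via Larkspur: 67% × 74% = 49.58%.
Total: 2.59% + 49.58% = 52.17%.

52.17%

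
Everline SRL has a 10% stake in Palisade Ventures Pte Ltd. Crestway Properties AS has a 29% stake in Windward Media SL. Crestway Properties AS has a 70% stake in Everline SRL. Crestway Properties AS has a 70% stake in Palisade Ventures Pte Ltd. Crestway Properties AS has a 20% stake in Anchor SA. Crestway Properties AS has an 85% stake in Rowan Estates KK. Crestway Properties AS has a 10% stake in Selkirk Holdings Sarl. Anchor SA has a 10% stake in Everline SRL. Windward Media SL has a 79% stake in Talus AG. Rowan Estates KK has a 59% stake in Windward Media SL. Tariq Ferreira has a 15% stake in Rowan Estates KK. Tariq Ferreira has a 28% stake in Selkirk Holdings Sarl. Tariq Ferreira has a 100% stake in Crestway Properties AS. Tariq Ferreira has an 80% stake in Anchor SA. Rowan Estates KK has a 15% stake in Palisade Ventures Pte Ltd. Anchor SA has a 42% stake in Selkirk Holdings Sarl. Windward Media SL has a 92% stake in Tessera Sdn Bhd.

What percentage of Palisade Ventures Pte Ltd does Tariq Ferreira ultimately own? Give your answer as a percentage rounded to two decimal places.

Tariq reaches Palisade along 6 paths.
Via Crestway → Everline: 100% × 70% × 10% = 7%.
Via Crestway → Anchor → Everline: 100% × 20% × 10% × 10% = 0.2%.
Via Anchor → Everline: 80% × 10% × 10% = 0.8%.
Via Crestway → Rowan: 100% × 85% × 15% = 12.75%.
Via Rowan: 15% × 15% = 2.25%.
Via Crestway: 100% × 70% = 70%.
Total: 7% + 0.2% + 0.8% + 12.75% + 2.25% + 70% = 93%.
Rounded: 93.00%.

93.00%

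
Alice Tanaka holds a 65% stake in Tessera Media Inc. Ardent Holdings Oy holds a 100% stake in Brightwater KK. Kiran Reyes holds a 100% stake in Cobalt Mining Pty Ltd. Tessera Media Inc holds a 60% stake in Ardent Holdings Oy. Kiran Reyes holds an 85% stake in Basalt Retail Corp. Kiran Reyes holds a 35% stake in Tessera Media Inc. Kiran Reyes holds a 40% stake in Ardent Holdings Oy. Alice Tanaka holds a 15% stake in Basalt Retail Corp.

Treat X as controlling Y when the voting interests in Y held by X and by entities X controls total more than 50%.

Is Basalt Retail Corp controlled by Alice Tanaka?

Alice holds 65% of Tessera, so Alice controls Tessera.
Tessera holds 60% of Ardent, so Alice controls Ardent.
Ardent holds 100% of Brightwater, so Alice controls Brightwater.
In Basalt, Alice's side holds only 15%, not > 50%.
So Alice does not control Basalt.

No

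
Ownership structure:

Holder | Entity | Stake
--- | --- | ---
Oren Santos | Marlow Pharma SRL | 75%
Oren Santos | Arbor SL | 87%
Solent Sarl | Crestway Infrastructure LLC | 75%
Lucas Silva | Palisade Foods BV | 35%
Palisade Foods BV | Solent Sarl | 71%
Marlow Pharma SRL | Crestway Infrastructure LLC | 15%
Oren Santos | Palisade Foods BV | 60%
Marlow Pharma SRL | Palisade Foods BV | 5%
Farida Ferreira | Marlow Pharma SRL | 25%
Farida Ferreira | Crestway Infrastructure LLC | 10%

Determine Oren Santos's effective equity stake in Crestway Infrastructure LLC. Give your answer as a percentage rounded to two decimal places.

Oren reaches Crestway along 3 paths.
Via Palisade → Solent: 60% × 71% × 75% = 31.95%.
Via Marlow → Palisade → Solent: 75% × 5% × 71% × 75% = 1.996875%.
Via Marlow: 75% × 15% = 11.25%.
Total: 31.95% + 1.996875% + 11.25% = 45.196875%.
Rounded: 45.20%.

45.20%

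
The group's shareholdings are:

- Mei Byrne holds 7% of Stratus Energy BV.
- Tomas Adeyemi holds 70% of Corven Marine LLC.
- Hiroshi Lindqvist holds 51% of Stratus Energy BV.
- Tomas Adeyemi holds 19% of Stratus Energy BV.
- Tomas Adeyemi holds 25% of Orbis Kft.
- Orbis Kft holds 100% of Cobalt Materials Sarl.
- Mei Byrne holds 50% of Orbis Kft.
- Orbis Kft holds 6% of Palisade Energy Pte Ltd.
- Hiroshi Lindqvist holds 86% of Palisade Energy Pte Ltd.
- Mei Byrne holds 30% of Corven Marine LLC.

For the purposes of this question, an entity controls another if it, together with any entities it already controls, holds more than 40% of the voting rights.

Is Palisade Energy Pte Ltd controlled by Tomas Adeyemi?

No

Tomas holds 70% of Corven, so Tomas controls Corven.
Neither Tomas nor any entity Tomas controls holds any voting interest in Palisade.
So Tomas does not control Palisade.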